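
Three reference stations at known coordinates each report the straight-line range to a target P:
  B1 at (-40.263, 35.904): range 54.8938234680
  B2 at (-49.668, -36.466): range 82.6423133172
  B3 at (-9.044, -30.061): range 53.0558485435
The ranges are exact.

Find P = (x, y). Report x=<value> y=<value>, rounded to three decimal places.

eq1: (x + 40.263)² + (y − 35.904)² = 54.8938234680²
eq2: (x + 49.668)² + (y + 36.466)² = 82.6423133172²
eq3: (x + 9.044)² + (y + 30.061)² = 53.0558485435²
eq2−eq1, eq2−eq3 (x²,y² cancel):
  18.810·x + 144.740·y = 2929.947100
  81.248·x + 12.810·y = 1203.607163
det = 18.810·12.810 − 144.740·81.248 = -11518.879420
x = (2929.947100·12.810 − 144.740·1203.607163) / -11518.879420 = 11.865519
y = (18.810·1203.607163 − 2929.947100·81.248) / -11518.879420 = 18.700820

x=11.866 y=18.701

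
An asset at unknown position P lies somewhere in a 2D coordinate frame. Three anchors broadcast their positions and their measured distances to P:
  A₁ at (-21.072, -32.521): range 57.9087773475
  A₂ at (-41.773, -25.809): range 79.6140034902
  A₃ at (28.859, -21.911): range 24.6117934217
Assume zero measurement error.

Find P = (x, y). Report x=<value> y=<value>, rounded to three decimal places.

x=35.327 y=-45.658

eq1: (x + 21.072)² + (y + 32.521)² = 57.9087773475²
eq2: (x + 41.773)² + (y + 25.809)² = 79.6140034902²
eq3: (x − 28.859)² + (y + 21.911)² = 24.6117934217²
eq2−eq1, eq2−eq3 (x²,y² cancel):
  41.402·x − 13.424·y = 2075.519673
  141.264·x + 7.796·y = 4634.494968
det = 41.402·7.796 − -13.424·141.264 = 2219.097928
x = (2075.519673·7.796 − -13.424·4634.494968) / 2219.097928 = 35.327063
y = (41.402·4634.494968 − 2075.519673·141.264) / 2219.097928 = -45.657674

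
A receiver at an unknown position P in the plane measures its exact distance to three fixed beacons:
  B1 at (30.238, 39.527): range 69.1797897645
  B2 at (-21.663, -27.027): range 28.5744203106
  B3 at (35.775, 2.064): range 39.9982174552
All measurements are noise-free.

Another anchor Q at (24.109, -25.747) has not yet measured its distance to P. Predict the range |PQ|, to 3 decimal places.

17.235

eq1: (x − 30.238)² + (y − 39.527)² = 69.1797897645²
eq2: (x + 21.663)² + (y + 27.027)² = 28.5744203106²
eq3: (x − 35.775)² + (y − 2.064)² = 39.9982174552²
eq1−eq3, eq1−eq2 (x²,y² cancel):
  11.074·x − 74.926·y = 1993.376260
  -103.802·x − 133.108·y = 2692.369741
det = 11.074·-133.108 − -74.926·-103.802 = -9251.506644
x = (1993.376260·-133.108 − -74.926·2692.369741) / -9251.506644 = 6.875186
y = (11.074·2692.369741 − 1993.376260·-103.802) / -9251.506644 = -25.588453
|P − Q| = √((6.875186 − 24.109)² + (-25.588453 − -25.747)²) = 17.234543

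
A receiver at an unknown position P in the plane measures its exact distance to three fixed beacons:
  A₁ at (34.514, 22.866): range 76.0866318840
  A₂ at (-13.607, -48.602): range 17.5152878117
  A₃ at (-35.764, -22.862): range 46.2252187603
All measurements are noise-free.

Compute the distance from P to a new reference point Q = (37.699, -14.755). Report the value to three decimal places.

eq1: (x − 34.514)² + (y − 22.866)² = 76.0866318840²
eq2: (x + 13.607)² + (y + 48.602)² = 17.5152878117²
eq3: (x + 35.764)² + (y + 22.862)² = 46.2252187603²
eq3−eq2, eq3−eq1 (x²,y² cancel):
  44.314·x − 51.480·y = 2575.555655
  140.556·x + 91.456·y = -3740.069290
det = 44.314·91.456 − -51.480·140.556 = 11288.604064
x = (2575.555655·91.456 − -51.480·-3740.069290) / 11288.604064 = 3.810148
y = (44.314·-3740.069290 − 2575.555655·140.556) / 11288.604064 = -46.750442
|P − Q| = √((3.810148 − 37.699)² + (-46.750442 − -14.755)²) = 46.606465

46.606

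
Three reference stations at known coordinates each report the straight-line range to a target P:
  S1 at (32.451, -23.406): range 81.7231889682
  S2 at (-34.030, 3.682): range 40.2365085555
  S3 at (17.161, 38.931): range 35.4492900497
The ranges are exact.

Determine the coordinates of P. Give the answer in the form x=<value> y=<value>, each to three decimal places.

x=-18.244 y=40.693

eq1: (x − 32.451)² + (y + 23.406)² = 81.7231889682²
eq2: (x + 34.030)² + (y − 3.682)² = 40.2365085555²
eq3: (x − 17.161)² + (y − 38.931)² = 35.4492900497²
eq2−eq3, eq2−eq1 (x²,y² cancel):
  102.382·x + 70.498·y = 1000.849114
  132.962·x − 54.176·y = -4630.392781
det = 102.382·-54.176 − 70.498·132.962 = -14920.202308
x = (1000.849114·-54.176 − 70.498·-4630.392781) / -14920.202308 = -18.244486
y = (102.382·-4630.392781 − 1000.849114·132.962) / -14920.202308 = 40.692731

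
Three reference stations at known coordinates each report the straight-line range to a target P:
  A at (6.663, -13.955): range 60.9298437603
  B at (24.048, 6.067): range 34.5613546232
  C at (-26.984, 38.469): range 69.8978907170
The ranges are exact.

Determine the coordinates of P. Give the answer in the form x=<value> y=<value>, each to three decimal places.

x=42.832 y=35.078

eq1: (x − 6.663)² + (y + 13.955)² = 60.9298437603²
eq2: (x − 24.048)² + (y − 6.067)² = 34.5613546232²
eq3: (x + 26.984)² + (y − 38.469)² = 69.8978907170²
eq3−eq2, eq3−eq1 (x²,y² cancel):
  102.064·x − 64.804·y = 2098.342469
  67.294·x − 104.848·y = -795.593357
det = 102.064·-104.848 − -64.804·67.294 = -6340.285896
x = (2098.342469·-104.848 − -64.804·-795.593357) / -6340.285896 = 42.831608
y = (102.064·-795.593357 − 2098.342469·67.294) / -6340.285896 = 35.078434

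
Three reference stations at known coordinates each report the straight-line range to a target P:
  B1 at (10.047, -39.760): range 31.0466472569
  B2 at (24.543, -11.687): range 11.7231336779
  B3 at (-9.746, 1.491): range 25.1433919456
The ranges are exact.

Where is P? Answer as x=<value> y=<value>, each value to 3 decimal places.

eq1: (x − 10.047)² + (y + 39.760)² = 31.0466472569²
eq2: (x − 24.543)² + (y + 11.687)² = 11.7231336779²
eq3: (x + 9.746)² + (y − 1.491)² = 25.1433919456²
eq2−eq1, eq2−eq3 (x²,y² cancel):
  -28.992·x − 56.146·y = 116.392548
  -68.578·x + 26.356·y = -1136.495516
det = -28.992·26.356 − -56.146·-68.578 = -4614.493540
x = (116.392548·26.356 − -56.146·-1136.495516) / -4614.493540 = 13.163316
y = (-28.992·-1136.495516 − 116.392548·-68.578) / -4614.493540 = -8.870149

x=13.163 y=-8.870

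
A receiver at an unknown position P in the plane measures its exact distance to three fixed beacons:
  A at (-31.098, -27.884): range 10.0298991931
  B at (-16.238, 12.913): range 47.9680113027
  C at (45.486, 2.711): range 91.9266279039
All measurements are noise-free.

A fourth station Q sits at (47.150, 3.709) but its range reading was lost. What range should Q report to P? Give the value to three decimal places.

eq1: (x + 31.098)² + (y + 27.884)² = 10.0298991931²
eq2: (x + 16.238)² + (y − 12.913)² = 47.9680113027²
eq3: (x − 45.486)² + (y − 2.711)² = 91.9266279039²
eq2−eq1, eq2−eq3 (x²,y² cancel):
  -29.720·x − 81.594·y = 3514.516078
  123.448·x − 20.404·y = -4503.667305
det = -29.720·-20.404 − -81.594·123.448 = 10679.022992
x = (3514.516078·-20.404 − -81.594·-4503.667305) / 10679.022992 = -41.125711
y = (-29.720·-4503.667305 − 3514.516078·123.448) / 10679.022992 = -28.093487
|P − Q| = √((-41.125711 − 47.150)² + (-28.093487 − 3.709)²) = 93.829629

93.830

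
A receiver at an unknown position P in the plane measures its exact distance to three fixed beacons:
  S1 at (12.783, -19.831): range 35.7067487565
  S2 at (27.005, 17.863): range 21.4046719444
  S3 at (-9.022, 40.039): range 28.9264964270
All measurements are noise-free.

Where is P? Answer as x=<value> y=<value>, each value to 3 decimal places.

eq1: (x − 12.783)² + (y + 19.831)² = 35.7067487565²
eq2: (x − 27.005)² + (y − 17.863)² = 21.4046719444²
eq3: (x + 9.022)² + (y − 40.039)² = 28.9264964270²
eq2−eq1, eq2−eq3 (x²,y² cancel):
  -28.444·x − 75.388·y = -1308.495070
  -72.054·x + 44.352·y = 257.578997
det = -28.444·44.352 − -75.388·-72.054 = -6693.555240
x = (-1308.495070·44.352 − -75.388·257.578997) / -6693.555240 = 5.769133
y = (-28.444·257.578997 − -1308.495070·-72.054) / -6693.555240 = 15.180106

x=5.769 y=15.180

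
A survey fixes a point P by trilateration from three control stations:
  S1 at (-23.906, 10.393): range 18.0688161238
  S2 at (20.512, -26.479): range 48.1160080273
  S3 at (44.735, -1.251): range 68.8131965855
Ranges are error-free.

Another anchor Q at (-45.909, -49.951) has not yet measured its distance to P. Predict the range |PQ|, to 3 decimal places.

47.718

eq1: (x + 23.906)² + (y − 10.393)² = 18.0688161238²
eq2: (x − 20.512)² + (y + 26.479)² = 48.1160080273²
eq3: (x − 44.735)² + (y + 1.251)² = 68.8131965855²
eq2−eq1, eq2−eq3 (x²,y² cancel):
  -88.836·x + 73.744·y = 1546.299812
  48.446·x + 50.456·y = -1539.200155
det = -88.836·50.456 − 73.744·48.446 = -8054.911040
x = (1546.299812·50.456 − 73.744·-1539.200155) / -8054.911040 = -23.777653
y = (-88.836·-1539.200155 − 1546.299812·48.446) / -8054.911040 = -7.675360
|P − Q| = √((-23.777653 − -45.909)² + (-7.675360 − -49.951)²) = 47.718196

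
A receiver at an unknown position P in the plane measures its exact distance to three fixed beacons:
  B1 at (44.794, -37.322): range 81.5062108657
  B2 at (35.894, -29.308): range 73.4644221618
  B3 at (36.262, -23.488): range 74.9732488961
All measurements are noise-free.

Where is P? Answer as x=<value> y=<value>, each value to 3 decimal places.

eq1: (x − 44.794)² + (y + 37.322)² = 81.5062108657²
eq2: (x − 35.894)² + (y + 29.308)² = 73.4644221618²
eq3: (x − 36.262)² + (y + 23.488)² = 74.9732488961²
eq3−eq1, eq3−eq2 (x²,y² cancel):
  17.064·x − 27.668·y = 510.540972
  -0.736·x − 11.640·y = 504.686038
det = 17.064·-11.640 − -27.668·-0.736 = -218.988608
x = (510.540972·-11.640 − -27.668·504.686038) / -218.988608 = -36.627277
y = (17.064·504.686038 − 510.540972·-0.736) / -218.988608 = -41.041956

x=-36.627 y=-41.042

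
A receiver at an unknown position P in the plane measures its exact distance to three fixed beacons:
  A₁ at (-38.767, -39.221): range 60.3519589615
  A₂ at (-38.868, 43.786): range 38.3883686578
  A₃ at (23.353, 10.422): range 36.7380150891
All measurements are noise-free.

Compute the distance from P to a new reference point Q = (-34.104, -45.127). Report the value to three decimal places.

eq1: (x + 38.767)² + (y + 39.221)² = 60.3519589615²
eq2: (x + 38.868)² + (y − 43.786)² = 38.3883686578²
eq3: (x − 23.353)² + (y − 10.422)² = 36.7380150891²
eq1−eq2, eq1−eq3 (x²,y² cancel):
  -0.202·x + 166.014·y = 2555.460192
  124.240·x + 99.286·y = -94.509239
det = -0.202·99.286 − 166.014·124.240 = -20645.635132
x = (2555.460192·99.286 − 166.014·-94.509239) / -20645.635132 = -13.049309
y = (-0.202·-94.509239 − 2555.460192·124.240) / -20645.635132 = 15.377162
|P − Q| = √((-13.049309 − -34.104)² + (15.377162 − -45.127)²) = 64.062888

64.063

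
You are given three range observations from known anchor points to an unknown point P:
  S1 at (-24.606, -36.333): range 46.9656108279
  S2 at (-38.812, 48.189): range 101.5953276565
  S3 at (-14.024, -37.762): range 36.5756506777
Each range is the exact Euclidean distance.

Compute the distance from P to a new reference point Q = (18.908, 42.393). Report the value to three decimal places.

75.481

eq1: (x + 24.606)² + (y + 36.333)² = 46.9656108279²
eq2: (x + 38.812)² + (y − 48.189)² = 101.5953276565²
eq3: (x + 14.024)² + (y + 37.762)² = 36.5756506777²
eq2−eq3, eq2−eq1 (x²,y² cancel):
  49.576·x − 171.902·y = 6777.922534
  28.412·x − 169.044·y = 6212.833061
det = 49.576·-169.044 − -171.902·28.412 = -3496.445720
x = (6777.922534·-169.044 − -171.902·6212.833061) / -3496.445720 = 22.242218
y = (49.576·6212.833061 − 6777.922534·28.412) / -3496.445720 = -33.014405
|P − Q| = √((22.242218 − 18.908)² + (-33.014405 − 42.393)²) = 75.481082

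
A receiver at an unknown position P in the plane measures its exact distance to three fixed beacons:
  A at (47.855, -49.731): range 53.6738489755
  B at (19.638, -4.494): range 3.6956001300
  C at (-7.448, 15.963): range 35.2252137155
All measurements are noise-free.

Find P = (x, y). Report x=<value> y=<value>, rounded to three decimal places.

eq1: (x − 47.855)² + (y + 49.731)² = 53.6738489755²
eq2: (x − 19.638)² + (y + 4.494)² = 3.6956001300²
eq3: (x + 7.448)² + (y − 15.963)² = 35.2252137155²
eq2−eq1, eq2−eq3 (x²,y² cancel):
  56.434·x − 90.474·y = 1490.201702
  -54.172·x + 40.914·y = -1322.715228
det = 56.434·40.914 − -90.474·-54.172 = -2592.216852
x = (1490.201702·40.914 − -90.474·-1322.715228) / -2592.216852 = 22.645183
y = (56.434·-1322.715228 − 1490.201702·-54.172) / -2592.216852 = -2.345905

x=22.645 y=-2.346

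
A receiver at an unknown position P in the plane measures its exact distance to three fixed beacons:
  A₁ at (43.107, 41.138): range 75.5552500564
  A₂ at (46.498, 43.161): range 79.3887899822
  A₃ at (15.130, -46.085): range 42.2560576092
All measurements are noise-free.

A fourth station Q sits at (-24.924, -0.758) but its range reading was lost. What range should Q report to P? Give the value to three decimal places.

18.659

eq1: (x − 43.107)² + (y − 41.138)² = 75.5552500564²
eq2: (x − 46.498)² + (y − 43.161)² = 79.3887899822²
eq3: (x − 15.130)² + (y + 46.085)² = 42.2560576092²
eq1−eq3, eq1−eq2 (x²,y² cancel):
  -55.954·x − 174.446·y = 2725.217038
  6.782·x + 4.046·y = -119.596732
det = -55.954·4.046 − -174.446·6.782 = 956.702888
x = (2725.217038·4.046 − -174.446·-119.596732) / 956.702888 = -10.282130
y = (-55.954·-119.596732 − 2725.217038·6.782) / 956.702888 = -12.324105
|P − Q| = √((-10.282130 − -24.924)² + (-12.324105 − -0.758)²) = 18.659023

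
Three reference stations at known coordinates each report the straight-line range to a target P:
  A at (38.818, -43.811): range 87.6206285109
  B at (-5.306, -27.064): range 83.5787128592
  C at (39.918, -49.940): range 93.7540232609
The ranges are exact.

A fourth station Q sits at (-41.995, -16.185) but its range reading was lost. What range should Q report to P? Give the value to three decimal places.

100.788

eq1: (x − 38.818)² + (y + 43.811)² = 87.6206285109²
eq2: (x + 5.306)² + (y + 27.064)² = 83.5787128592²
eq3: (x − 39.918)² + (y + 49.940)² = 93.7540232609²
eq2−eq3, eq2−eq1 (x²,y² cancel):
  90.448·x − 45.752·y = 1522.420958
  88.248·x − 33.494·y = 1973.653816
det = 90.448·-33.494 − -45.752·88.248 = 1008.057184
x = (1522.420958·-33.494 − -45.752·1973.653816) / 1008.057184 = 38.992472
y = (90.448·1973.653816 − 1522.420958·88.248) / 1008.057184 = 43.809455
|P − Q| = √((38.992472 − -41.995)² + (43.809455 − -16.185)²) = 100.788418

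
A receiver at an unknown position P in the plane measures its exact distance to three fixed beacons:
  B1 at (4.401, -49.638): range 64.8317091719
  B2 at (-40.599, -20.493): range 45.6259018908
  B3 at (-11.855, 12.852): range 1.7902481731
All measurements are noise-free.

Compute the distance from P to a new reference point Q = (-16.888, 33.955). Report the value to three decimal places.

eq1: (x − 4.401)² + (y + 49.638)² = 64.8317091719²
eq2: (x + 40.599)² + (y + 20.493)² = 45.6259018908²
eq3: (x + 11.855)² + (y − 12.852)² = 1.7902481731²
eq3−eq2, eq3−eq1 (x²,y² cancel):
  -57.488·x − 66.690·y = -315.991014
  32.512·x − 124.980·y = -2022.360610
det = -57.488·-124.980 − -66.690·32.512 = 9353.075520
x = (-315.991014·-124.980 − -66.690·-2022.360610) / 9353.075520 = -10.197573
y = (-57.488·-2022.360610 − -315.991014·32.512) / 9353.075520 = 13.528701
|P − Q| = √((-10.197573 − -16.888)² + (13.528701 − 33.955)²) = 21.494080

21.494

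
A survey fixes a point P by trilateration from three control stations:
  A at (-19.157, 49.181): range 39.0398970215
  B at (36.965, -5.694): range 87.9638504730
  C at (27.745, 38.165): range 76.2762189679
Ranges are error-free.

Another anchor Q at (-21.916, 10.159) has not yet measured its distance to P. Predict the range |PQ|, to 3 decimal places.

eq1: (x + 19.157)² + (y − 49.181)² = 39.0398970215²
eq2: (x − 36.965)² + (y + 5.694)² = 87.9638504730²
eq3: (x − 27.745)² + (y − 38.165)² = 76.2762189679²
eq2−eq1, eq2−eq3 (x²,y² cancel):
  -112.244·x + 109.750·y = 7600.453980
  -18.440·x + 87.718·y = 2747.096799
det = -112.244·87.718 − 109.750·-18.440 = -7822.029192
x = (7600.453980·87.718 − 109.750·2747.096799) / -7822.029192 = -46.689004
y = (-112.244·2747.096799 − 7600.453980·-18.440) / -7822.029192 = 21.502446
|P − Q| = √((-46.689004 − -21.916)² + (21.502446 − 10.159)²) = 27.246568

27.247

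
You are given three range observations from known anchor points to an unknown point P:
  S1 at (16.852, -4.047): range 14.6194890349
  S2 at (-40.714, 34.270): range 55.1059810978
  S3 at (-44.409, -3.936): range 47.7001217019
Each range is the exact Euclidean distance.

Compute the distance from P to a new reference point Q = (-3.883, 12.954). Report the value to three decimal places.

eq1: (x − 16.852)² + (y + 4.047)² = 14.6194890349²
eq2: (x + 40.714)² + (y − 34.270)² = 55.1059810978²
eq3: (x + 44.409)² + (y + 3.936)² = 47.7001217019²
eq3−eq2, eq3−eq1 (x²,y² cancel):
  7.390·x + 76.412·y = 83.043777
  122.522·x − 0.222·y = 374.288887
det = 7.390·-0.222 − 76.412·122.522 = -9363.791644
x = (83.043777·-0.222 − 76.412·374.288887) / -9363.791644 = 3.056304
y = (7.390·374.288887 − 83.043777·122.522) / -9363.791644 = 0.791207
|P − Q| = √((3.056304 − -3.883)² + (0.791207 − 12.954)²) = 14.003124

14.003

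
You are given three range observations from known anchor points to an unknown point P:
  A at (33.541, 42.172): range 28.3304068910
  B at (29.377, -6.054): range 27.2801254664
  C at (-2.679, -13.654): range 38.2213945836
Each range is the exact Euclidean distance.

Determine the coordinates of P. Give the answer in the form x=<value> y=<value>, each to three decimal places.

eq1: (x − 33.541)² + (y − 42.172)² = 28.3304068910²
eq2: (x − 29.377)² + (y + 6.054)² = 27.2801254664²
eq3: (x + 2.679)² + (y + 13.654)² = 38.2213945836²
eq1−eq3, eq1−eq2 (x²,y² cancel):
  -72.440·x − 111.652·y = -3368.130557
  -8.328·x − 96.452·y = -1945.410511
det = -72.440·-96.452 − -111.652·-8.328 = 6057.145024
x = (-3368.130557·-96.452 − -111.652·-1945.410511) / 6057.145024 = 17.773052
y = (-72.440·-1945.410511 − -3368.130557·-8.328) / 6057.145024 = 18.635140

x=17.773 y=18.635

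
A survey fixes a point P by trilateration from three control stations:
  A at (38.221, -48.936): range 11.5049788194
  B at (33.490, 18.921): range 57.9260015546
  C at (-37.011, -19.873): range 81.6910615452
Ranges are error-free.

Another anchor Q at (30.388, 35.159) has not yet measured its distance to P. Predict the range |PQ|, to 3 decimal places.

eq1: (x − 38.221)² + (y + 48.936)² = 11.5049788194²
eq2: (x − 33.490)² + (y − 18.921)² = 57.9260015546²
eq3: (x + 37.011)² + (y + 19.873)² = 81.6910615452²
eq2−eq3, eq2−eq1 (x²,y² cancel):
  -141.002·x − 77.588·y = -3032.841971
  9.462·x − 135.714·y = 5599.049714
det = -141.002·-135.714 − -77.588·9.462 = 19870.083084
x = (-3032.841971·-135.714 − -77.588·5599.049714) / 19870.083084 = 42.577486
y = (-141.002·5599.049714 − -3032.841971·9.462) / 19870.083084 = -38.287734
|P − Q| = √((42.577486 − 30.388)² + (-38.287734 − 35.159)²) = 74.451369

74.451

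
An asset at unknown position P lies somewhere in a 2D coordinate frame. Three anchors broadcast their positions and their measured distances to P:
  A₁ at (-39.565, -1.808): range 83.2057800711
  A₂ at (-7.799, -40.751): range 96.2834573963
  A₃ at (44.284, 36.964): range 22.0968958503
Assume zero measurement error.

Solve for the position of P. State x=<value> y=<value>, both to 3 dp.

x=26.018 y=49.398

eq1: (x + 39.565)² + (y + 1.808)² = 83.2057800711²
eq2: (x + 7.799)² + (y + 40.751)² = 96.2834573963²
eq3: (x − 44.284)² + (y − 36.964)² = 22.0968958503²
eq3−eq1, eq3−eq2 (x²,y² cancel):
  -167.698·x − 77.544·y = -8193.680894
  -104.166·x − 155.430·y = -10388.172912
det = -167.698·-155.430 − -77.544·-104.166 = 17987.851836
x = (-8193.680894·-155.430 − -77.544·-10388.172912) / 17987.851836 = 26.017745
y = (-167.698·-10388.172912 − -8193.680894·-104.166) / 17987.851836 = 49.398498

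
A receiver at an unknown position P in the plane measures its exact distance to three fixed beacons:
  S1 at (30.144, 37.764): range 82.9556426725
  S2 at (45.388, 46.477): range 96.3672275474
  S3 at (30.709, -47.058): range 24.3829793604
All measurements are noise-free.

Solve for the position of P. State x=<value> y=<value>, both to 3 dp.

eq1: (x − 30.144)² + (y − 37.764)² = 82.9556426725²
eq2: (x − 45.388)² + (y − 46.477)² = 96.3672275474²
eq3: (x − 30.709)² + (y + 47.058)² = 24.3829793604²
eq3−eq2, eq3−eq1 (x²,y² cancel):
  29.358·x + 187.070·y = -7629.428835
  -1.130·x + 169.644·y = -7109.826582
det = 29.358·169.644 − 187.070·-1.130 = 5191.797652
x = (-7629.428835·169.644 − 187.070·-7109.826582) / 5191.797652 = 6.885560
y = (29.358·-7109.826582 − -7629.428835·-1.130) / 5191.797652 = -41.864410

x=6.886 y=-41.864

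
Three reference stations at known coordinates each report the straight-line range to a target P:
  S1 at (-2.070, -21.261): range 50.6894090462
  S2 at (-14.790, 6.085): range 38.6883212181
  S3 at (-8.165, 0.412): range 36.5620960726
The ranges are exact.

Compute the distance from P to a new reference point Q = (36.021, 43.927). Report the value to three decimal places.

eq1: (x + 2.070)² + (y + 21.261)² = 50.6894090462²
eq2: (x + 14.790)² + (y − 6.085)² = 38.6883212181²
eq3: (x + 8.165)² + (y − 0.412)² = 36.5620960726²
eq3−eq1, eq3−eq2 (x²,y² cancel):
  12.190·x − 43.346·y = -843.151268
  -13.250·x + 11.346·y = 28.935027
det = 12.190·11.346 − -43.346·-13.250 = -436.026760
x = (-843.151268·11.346 − -43.346·28.935027) / -436.026760 = 19.063455
y = (12.190·28.935027 − -843.151268·-13.250) / -436.026760 = 24.812781
|P − Q| = √((19.063455 − 36.021)² + (24.812781 − 43.927)²) = 25.552137

25.552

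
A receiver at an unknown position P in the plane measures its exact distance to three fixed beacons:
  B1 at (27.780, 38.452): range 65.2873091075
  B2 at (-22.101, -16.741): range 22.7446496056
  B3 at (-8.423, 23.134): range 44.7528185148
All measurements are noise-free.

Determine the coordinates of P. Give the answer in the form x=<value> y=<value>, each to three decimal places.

x=0.285 y=-20.763

eq1: (x − 27.780)² + (y − 38.452)² = 65.2873091075²
eq2: (x + 22.101)² + (y + 16.741)² = 22.7446496056²
eq3: (x + 8.423)² + (y − 23.134)² = 44.7528185148²
eq1−eq2, eq1−eq3 (x²,y² cancel):
  -99.762·x − 110.386·y = 2263.544223
  -72.406·x − 30.636·y = 615.462146
det = -99.762·-30.636 − -110.386·-72.406 = -4936.300084
x = (2263.544223·-30.636 − -110.386·615.462146) / -4936.300084 = 0.285140
y = (-99.762·615.462146 − 2263.544223·-72.406) / -4936.300084 = -20.763415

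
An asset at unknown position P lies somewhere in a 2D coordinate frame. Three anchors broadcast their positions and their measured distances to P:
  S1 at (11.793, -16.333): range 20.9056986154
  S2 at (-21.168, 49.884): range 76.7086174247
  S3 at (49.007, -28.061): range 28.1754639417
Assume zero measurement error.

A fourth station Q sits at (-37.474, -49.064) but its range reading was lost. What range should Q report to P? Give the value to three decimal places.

eq1: (x − 11.793)² + (y + 16.333)² = 20.9056986154²
eq2: (x + 21.168)² + (y − 49.884)² = 76.7086174247²
eq3: (x − 49.007)² + (y + 28.061)² = 28.1754639417²
eq3−eq2, eq3−eq1 (x²,y² cancel):
  -140.350·x + 155.890·y = -5342.963309
  -74.428·x + 23.456·y = -2426.455498
det = -140.350·23.456 − 155.890·-74.428 = 8310.531320
x = (-5342.963309·23.456 − 155.890·-2426.455498) / 8310.531320 = 30.435551
y = (-140.350·-2426.455498 − -5342.963309·-74.428) / 8310.531320 = -6.872370
|P − Q| = √((30.435551 − -37.474)² + (-6.872370 − -49.064)²) = 79.948989

79.949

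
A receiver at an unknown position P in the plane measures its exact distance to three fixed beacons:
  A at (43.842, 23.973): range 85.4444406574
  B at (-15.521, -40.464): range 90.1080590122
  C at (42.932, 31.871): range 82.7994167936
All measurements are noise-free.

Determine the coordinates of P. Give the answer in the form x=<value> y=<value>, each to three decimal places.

eq1: (x − 43.842)² + (y − 23.973)² = 85.4444406574²
eq2: (x + 15.521)² + (y + 40.464)² = 90.1080590122²
eq3: (x − 42.932)² + (y − 31.871)² = 82.7994167936²
eq1−eq3, eq1−eq2 (x²,y² cancel):
  -1.820·x + 15.796·y = 807.100590
  -118.726·x − 128.874·y = -1437.298816
det = -1.820·-128.874 − 15.796·-118.726 = 2109.946576
x = (807.100590·-128.874 − 15.796·-1437.298816) / 2109.946576 = -38.536857
y = (-1.820·-1437.298816 − 807.100590·-118.726) / 2109.946576 = 46.655072

x=-38.537 y=46.655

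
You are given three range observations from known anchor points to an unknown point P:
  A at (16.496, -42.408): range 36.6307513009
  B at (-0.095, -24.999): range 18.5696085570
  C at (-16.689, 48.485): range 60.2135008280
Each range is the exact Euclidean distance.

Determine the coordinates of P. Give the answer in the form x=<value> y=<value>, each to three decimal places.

x=5.775 y=-7.381

eq1: (x − 16.496)² + (y + 42.408)² = 36.6307513009²
eq2: (x + 0.095)² + (y + 24.999)² = 18.5696085570²
eq3: (x + 16.689)² + (y − 48.485)² = 60.2135008280²
eq2−eq1, eq2−eq3 (x²,y² cancel):
  33.182·x − 34.818·y = 448.615875
  -33.188·x + 146.968·y = -1276.476400
det = 33.182·146.968 − -34.818·-33.188 = 3721.152392
x = (448.615875·146.968 − -34.818·-1276.476400) / 3721.152392 = 5.774508
y = (33.182·-1276.476400 − 448.615875·-33.188) / 3721.152392 = -7.381417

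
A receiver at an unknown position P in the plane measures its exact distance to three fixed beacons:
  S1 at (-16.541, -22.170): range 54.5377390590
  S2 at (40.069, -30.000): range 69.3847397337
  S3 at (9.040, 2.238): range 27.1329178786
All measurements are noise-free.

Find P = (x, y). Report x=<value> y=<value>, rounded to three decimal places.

x=3.093 y=28.711

eq1: (x + 16.541)² + (y + 22.170)² = 54.5377390590²
eq2: (x − 40.069)² + (y + 30.000)² = 69.3847397337²
eq3: (x − 9.040)² + (y − 2.238)² = 27.1329178786²
eq2−eq1, eq2−eq3 (x²,y² cancel):
  -113.220·x + 15.660·y = 99.465946
  -62.058·x + 64.476·y = 1659.252358
det = -113.220·64.476 − 15.660·-62.058 = -6328.144440
x = (99.465946·64.476 − 15.660·1659.252358) / -6328.144440 = 3.092648
y = (-113.220·1659.252358 − 99.465946·-62.058) / -6328.144440 = 28.711085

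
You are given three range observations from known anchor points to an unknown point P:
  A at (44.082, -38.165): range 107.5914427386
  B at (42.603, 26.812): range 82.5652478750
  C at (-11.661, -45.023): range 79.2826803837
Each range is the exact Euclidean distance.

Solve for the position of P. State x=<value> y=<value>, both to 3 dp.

eq1: (x − 44.082)² + (y + 38.165)² = 107.5914427386²
eq2: (x − 42.603)² + (y − 26.812)² = 82.5652478750²
eq3: (x + 11.661)² + (y + 45.023)² = 79.2826803837²
eq1−eq3, eq1−eq2 (x²,y² cancel):
  -111.486·x − 13.716·y = 4053.434643
  -2.958·x + 129.954·y = 3893.007398
det = -111.486·129.954 − -13.716·-2.958 = -14528.623572
x = (4053.434643·129.954 − -13.716·3893.007398) / -14528.623572 = -39.931968
y = (-111.486·3893.007398 − 4053.434643·-2.958) / -14528.623572 = 29.047883

x=-39.932 y=29.048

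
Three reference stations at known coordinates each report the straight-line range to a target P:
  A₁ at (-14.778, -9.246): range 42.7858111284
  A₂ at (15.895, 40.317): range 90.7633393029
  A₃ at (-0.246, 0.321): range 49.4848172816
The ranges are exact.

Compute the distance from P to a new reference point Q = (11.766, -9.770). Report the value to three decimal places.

eq1: (x + 14.778)² + (y + 9.246)² = 42.7858111284²
eq2: (x − 15.895)² + (y − 40.317)² = 90.7633393029²
eq3: (x + 0.246)² + (y − 0.321)² = 49.4848172816²
eq1−eq2, eq1−eq3 (x²,y² cancel):
  61.346·x + 99.126·y = -4833.124414
  29.064·x + 19.134·y = -921.835750
det = 61.346·19.134 − 99.126·29.064 = -1707.203700
x = (-4833.124414·19.134 − 99.126·-921.835750) / -1707.203700 = 0.643808
y = (61.346·-921.835750 − -4833.124414·29.064) / -1707.203700 = -49.155817
|P − Q| = √((0.643808 − 11.766)² + (-49.155817 − -9.770)²) = 40.926100

40.926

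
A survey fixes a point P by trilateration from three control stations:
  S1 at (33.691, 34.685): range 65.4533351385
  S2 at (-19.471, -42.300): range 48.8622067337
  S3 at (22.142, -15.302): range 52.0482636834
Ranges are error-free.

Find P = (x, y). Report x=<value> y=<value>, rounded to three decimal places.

x=-25.248 y=6.219

eq1: (x − 33.691)² + (y − 34.685)² = 65.4533351385²
eq2: (x + 19.471)² + (y + 42.300)² = 48.8622067337²
eq3: (x − 22.142)² + (y + 15.302)² = 52.0482636834²
eq3−eq1, eq3−eq2 (x²,y² cancel):
  23.098·x + 99.974·y = 38.596010
  -83.226·x − 53.996·y = 1765.496979
det = 23.098·-53.996 − 99.974·-83.226 = 7073.236516
x = (38.596010·-53.996 − 99.974·1765.496979) / 7073.236516 = -25.248389
y = (23.098·1765.496979 − 38.596010·-83.226) / 7073.236516 = 6.219450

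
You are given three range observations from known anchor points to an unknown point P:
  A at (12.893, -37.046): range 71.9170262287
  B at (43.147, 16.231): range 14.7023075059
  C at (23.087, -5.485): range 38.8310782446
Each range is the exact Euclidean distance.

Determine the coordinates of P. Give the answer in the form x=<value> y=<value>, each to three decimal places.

x=38.469 y=30.169

eq1: (x − 12.893)² + (y + 37.046)² = 71.9170262287²
eq2: (x − 43.147)² + (y − 16.231)² = 14.7023075059²
eq3: (x − 23.087)² + (y + 5.485)² = 38.8310782446²
eq3−eq2, eq3−eq1 (x²,y² cancel):
  40.120·x + 43.432·y = 2853.708968
  -20.388·x − 63.122·y = -2688.665253
det = 40.120·-63.122 − 43.432·-20.388 = -1646.963024
x = (2853.708968·-63.122 − 43.432·-2688.665253) / -1646.963024 = 38.469418
y = (40.120·-2688.665253 − 2853.708968·-20.388) / -1646.963024 = 30.169367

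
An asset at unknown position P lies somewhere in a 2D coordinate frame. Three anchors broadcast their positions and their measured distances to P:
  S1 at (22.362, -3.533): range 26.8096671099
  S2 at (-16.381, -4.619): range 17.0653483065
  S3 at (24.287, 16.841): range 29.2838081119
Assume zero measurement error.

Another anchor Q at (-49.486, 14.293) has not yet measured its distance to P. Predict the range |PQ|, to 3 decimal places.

47.466

eq1: (x − 22.362)² + (y + 3.533)² = 26.8096671099²
eq2: (x + 16.381)² + (y + 4.619)² = 17.0653483065²
eq3: (x − 24.287)² + (y − 16.841)² = 29.2838081119²
eq3−eq1, eq3−eq2 (x²,y² cancel):
  -3.850·x − 40.748·y = -222.153350
  -81.336·x − 42.920·y = -17.490023
det = -3.850·-42.920 − -40.748·-81.336 = -3149.037328
x = (-222.153350·-42.920 − -40.748·-17.490023) / -3149.037328 = -2.801535
y = (-3.850·-17.490023 − -222.153350·-81.336) / -3149.037328 = 5.716581
|P − Q| = √((-2.801535 − -49.486)² + (5.716581 − 14.293)²) = 47.465716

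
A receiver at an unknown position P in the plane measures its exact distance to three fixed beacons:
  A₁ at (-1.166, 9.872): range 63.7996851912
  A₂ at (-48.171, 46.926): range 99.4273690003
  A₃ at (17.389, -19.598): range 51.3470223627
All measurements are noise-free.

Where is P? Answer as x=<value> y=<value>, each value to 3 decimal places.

x=-24.288 y=-49.590

eq1: (x + 1.166)² + (y − 9.872)² = 63.7996851912²
eq2: (x + 48.171)² + (y − 46.926)² = 99.4273690003²
eq3: (x − 17.389)² + (y + 19.598)² = 51.3470223627²
eq2−eq1, eq2−eq3 (x²,y² cancel):
  94.010·x − 74.108·y = 1391.723099
  131.120·x − 133.048·y = 3413.249209
det = 94.010·-133.048 − -74.108·131.120 = -2790.801520
x = (1391.723099·-133.048 − -74.108·3413.249209) / -2790.801520 = -24.288039
y = (94.010·3413.249209 − 1391.723099·131.120) / -2790.801520 = -49.590350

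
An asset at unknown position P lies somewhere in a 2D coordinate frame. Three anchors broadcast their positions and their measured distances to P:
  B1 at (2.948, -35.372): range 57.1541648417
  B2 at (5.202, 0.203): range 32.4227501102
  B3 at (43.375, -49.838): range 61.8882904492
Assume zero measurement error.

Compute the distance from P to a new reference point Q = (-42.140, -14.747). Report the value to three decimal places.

82.043

eq1: (x − 2.948)² + (y + 35.372)² = 57.1541648417²
eq2: (x − 5.202)² + (y − 0.203)² = 32.4227501102²
eq3: (x − 43.375)² + (y + 49.838)² = 61.8882904492²
eq1−eq3, eq1−eq2 (x²,y² cancel):
  80.854·x − 28.932·y = 2541.785845
  4.508·x + 71.150·y = 982.596759
det = 80.854·71.150 − -28.932·4.508 = 5883.187556
x = (2541.785845·71.150 − -28.932·982.596759) / 5883.187556 = 35.571967
y = (80.854·982.596759 − 2541.785845·4.508) / 5883.187556 = 11.556407
|P − Q| = √((35.571967 − -42.140)² + (11.556407 − -14.747)²) = 82.042788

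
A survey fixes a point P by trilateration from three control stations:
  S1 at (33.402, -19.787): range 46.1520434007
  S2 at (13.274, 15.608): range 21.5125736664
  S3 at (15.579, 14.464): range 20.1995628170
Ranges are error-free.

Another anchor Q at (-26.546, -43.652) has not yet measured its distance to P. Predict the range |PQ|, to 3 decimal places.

eq1: (x − 33.402)² + (y + 19.787)² = 46.1520434007²
eq2: (x − 13.274)² + (y − 15.608)² = 21.5125736664²
eq3: (x − 15.579)² + (y − 14.464)² = 20.1995628170²
eq2−eq1, eq2−eq3 (x²,y² cancel):
  40.256·x − 70.790·y = -579.810051
  4.610·x − 2.288·y = 86.872285
det = 40.256·-2.288 − -70.790·4.610 = 234.236172
x = (-579.810051·-2.288 − -70.790·86.872285) / 234.236172 = 31.917762
y = (40.256·86.872285 − -579.810051·4.610) / 234.236172 = 26.341171
|P − Q| = √((31.917762 − -26.546)² + (26.341171 − -43.652)²) = 91.197892

91.198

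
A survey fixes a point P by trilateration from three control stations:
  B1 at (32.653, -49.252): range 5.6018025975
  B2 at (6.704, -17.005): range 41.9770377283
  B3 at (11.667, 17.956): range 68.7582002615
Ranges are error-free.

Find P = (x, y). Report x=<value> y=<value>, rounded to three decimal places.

x=37.146 y=-45.907

eq1: (x − 32.653)² + (y + 49.252)² = 5.6018025975²
eq2: (x − 6.704)² + (y + 17.005)² = 41.9770377283²
eq3: (x − 11.667)² + (y − 17.956)² = 68.7582002615²
eq2−eq3, eq2−eq1 (x²,y² cancel):
  9.926·x + 69.922·y = -2841.195223
  51.898·x − 64.494·y = 4888.555776
det = 9.926·-64.494 − 69.922·51.898 = -4268.979400
x = (-2841.195223·-64.494 − 69.922·4888.555776) / -4268.979400 = 37.146479
y = (9.926·4888.555776 − -2841.195223·51.898) / -4268.979400 = -45.907027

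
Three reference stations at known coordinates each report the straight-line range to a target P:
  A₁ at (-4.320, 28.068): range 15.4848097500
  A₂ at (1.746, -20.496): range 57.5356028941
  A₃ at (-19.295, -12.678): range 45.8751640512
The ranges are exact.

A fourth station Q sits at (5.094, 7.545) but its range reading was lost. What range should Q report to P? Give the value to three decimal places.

35.145

eq1: (x + 4.320)² + (y − 28.068)² = 15.4848097500²
eq2: (x − 1.746)² + (y + 20.496)² = 57.5356028941²
eq3: (x + 19.295)² + (y + 12.678)² = 45.8751640512²
eq2−eq3, eq2−eq1 (x²,y² cancel):
  -42.082·x + 15.636·y = 1315.709101
  -12.132·x + 97.128·y = 3453.906759
det = -42.082·97.128 − 15.636·-12.132 = -3897.644544
x = (1315.709101·97.128 − 15.636·3453.906759) / -3897.644544 = -18.931154
y = (-42.082·3453.906759 − 1315.709101·-12.132) / -3897.644544 = 33.195721
|P − Q| = √((-18.931154 − 5.094)² + (33.195721 − 7.545)²) = 35.144950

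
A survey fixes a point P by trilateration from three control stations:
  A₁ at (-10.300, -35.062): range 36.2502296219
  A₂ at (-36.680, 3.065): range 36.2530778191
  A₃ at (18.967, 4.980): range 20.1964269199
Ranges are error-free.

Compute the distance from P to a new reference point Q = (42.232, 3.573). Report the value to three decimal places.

42.962

eq1: (x + 10.300)² + (y + 35.062)² = 36.2502296219²
eq2: (x + 36.680)² + (y − 3.065)² = 36.2530778191²
eq3: (x − 18.967)² + (y − 4.980)² = 20.1964269199²
eq2−eq1, eq2−eq3 (x²,y² cancel):
  52.760·x − 76.254·y = -19.176277
  111.294·x + 3.830·y = -63.879145
det = 52.760·3.830 − -76.254·111.294 = 8688.683476
x = (-19.176277·3.830 − -76.254·-63.879145) / 8688.683476 = -0.569072
y = (52.760·-63.879145 − -19.176277·111.294) / 8688.683476 = -0.142261
|P − Q| = √((-0.569072 − 42.232)² + (-0.142261 − 3.573)²) = 42.962017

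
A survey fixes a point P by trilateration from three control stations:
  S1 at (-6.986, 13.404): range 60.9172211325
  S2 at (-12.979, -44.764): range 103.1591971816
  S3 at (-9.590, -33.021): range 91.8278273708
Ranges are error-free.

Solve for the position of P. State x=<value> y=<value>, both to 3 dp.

x=48.816 y=37.839

eq1: (x + 6.986)² + (y − 13.404)² = 60.9172211325²
eq2: (x + 12.979)² + (y + 44.764)² = 103.1591971816²
eq3: (x + 9.590)² + (y + 33.021)² = 91.8278273708²
eq3−eq1, eq3−eq2 (x²,y² cancel):
  5.208·x + 92.850·y = 3767.558920
  -6.778·x − 23.486·y = -1219.554488
det = 5.208·-23.486 − 92.850·-6.778 = 507.022212
x = (3767.558920·-23.486 − 92.850·-1219.554488) / 507.022212 = 48.815900
y = (5.208·-1219.554488 − 3767.558920·-6.778) / 507.022212 = 37.838726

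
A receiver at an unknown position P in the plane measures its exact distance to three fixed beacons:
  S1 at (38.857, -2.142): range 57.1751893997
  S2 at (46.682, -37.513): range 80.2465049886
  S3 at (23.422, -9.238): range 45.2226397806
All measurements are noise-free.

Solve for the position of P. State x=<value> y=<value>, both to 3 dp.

eq1: (x − 38.857)² + (y + 2.142)² = 57.1751893997²
eq2: (x − 46.682)² + (y + 37.513)² = 80.2465049886²
eq3: (x − 23.422)² + (y + 9.238)² = 45.2226397806²
eq3−eq1, eq3−eq2 (x²,y² cancel):
  30.870·x + 14.192·y = -343.391249
  46.520·x − 56.550·y = -1441.910849
det = 30.870·-56.550 − 14.192·46.520 = -2405.910340
x = (-343.391249·-56.550 − 14.192·-1441.910849) / -2405.910340 = -16.576833
y = (30.870·-1441.910849 − -343.391249·46.520) / -2405.910340 = 11.861301

x=-16.577 y=11.861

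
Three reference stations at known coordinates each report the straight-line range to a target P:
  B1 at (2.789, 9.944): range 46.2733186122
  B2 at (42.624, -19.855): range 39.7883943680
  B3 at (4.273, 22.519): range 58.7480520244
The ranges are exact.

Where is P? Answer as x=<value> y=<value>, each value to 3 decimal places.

x=6.345 y=-36.193

eq1: (x − 2.789)² + (y − 9.944)² = 46.2733186122²
eq2: (x − 42.624)² + (y + 19.855)² = 39.7883943680²
eq3: (x − 4.273)² + (y − 22.519)² = 58.7480520244²
eq1−eq2, eq1−eq3 (x²,y² cancel):
  79.670·x − 59.598·y = 2662.468433
  2.968·x + 25.150·y = -891.411368
det = 79.670·25.150 − -59.598·2.968 = 2180.587364
x = (2662.468433·25.150 − -59.598·-891.411368) / 2180.587364 = 6.344505
y = (79.670·-891.411368 − 2662.468433·2.968) / 2180.587364 = -36.192519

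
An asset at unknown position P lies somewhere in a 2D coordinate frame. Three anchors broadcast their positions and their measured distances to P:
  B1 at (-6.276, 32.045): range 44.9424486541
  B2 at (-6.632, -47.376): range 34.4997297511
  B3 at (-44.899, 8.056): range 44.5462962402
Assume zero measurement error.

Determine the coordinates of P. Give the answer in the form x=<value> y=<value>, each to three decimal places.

x=-5.586 y=-12.892

eq1: (x + 6.276)² + (y − 32.045)² = 44.9424486541²
eq2: (x + 6.632)² + (y + 47.376)² = 34.4997297511²
eq3: (x + 44.899)² + (y − 8.056)² = 44.5462962402²
eq2−eq3, eq2−eq1 (x²,y² cancel):
  -76.534·x + 110.864·y = -1001.790619
  0.712·x + 158.842·y = -2051.790937
det = -76.534·158.842 − 110.864·0.712 = -12235.748796
x = (-1001.790619·158.842 − 110.864·-2051.790937) / -12235.748796 = -5.585545
y = (-76.534·-2051.790937 − -1001.790619·0.712) / -12235.748796 = -12.892145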